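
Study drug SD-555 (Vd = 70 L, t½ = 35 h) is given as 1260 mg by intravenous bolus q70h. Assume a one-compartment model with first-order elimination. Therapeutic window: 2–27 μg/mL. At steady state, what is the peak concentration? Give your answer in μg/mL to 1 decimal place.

24.0 μg/mL

The dosing interval is 2 half-lives, so f = 2^(−2) = 0.25.
At steady state, R = 1/(1 − 0.25) = 4/3.
Single-dose peak C₀ = D/Vd = 1260/70 = 18 μg/mL.
Steady-state peak Cmax,ss = C₀·R = 18 × 4/3 ≈ 24.000 μg/mL.
Peak 24.0 μg/mL vs MTC 27 μg/mL: below toxic threshold.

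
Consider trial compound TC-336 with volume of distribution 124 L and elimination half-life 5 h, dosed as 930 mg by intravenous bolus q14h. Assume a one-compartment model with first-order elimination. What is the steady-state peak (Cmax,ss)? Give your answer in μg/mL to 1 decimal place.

8.8 μg/mL

Over one 14-h interval, 14/5 ≈ 2.8 half-lives elapse, leaving f ≈ 0.1436 of each dose.
Accumulation ratio R = 1/(1 − f) ≈ 1/0.8564 ≈ 1.1677.
Single-dose peak C₀ = D/Vd = 930/124 ≈ 7.500 μg/mL.
Cmax,ss = C₀/(1 − f) ≈ 7.500/0.8564 ≈ 8.758 μg/mL.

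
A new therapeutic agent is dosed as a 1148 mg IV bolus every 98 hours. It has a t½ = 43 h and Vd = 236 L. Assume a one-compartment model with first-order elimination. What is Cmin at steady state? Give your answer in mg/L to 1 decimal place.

k = ln2/t½ = ln2/43 ≈ 0.016120 h⁻¹; fraction remaining f = e^(−kτ) = e^(−0.016120×98) ≈ 0.2060.
Accumulation ratio R = 1/(1 − f) ≈ 1/0.7940 ≈ 1.2594.
Single-dose peak C₀ = D/Vd = 1148/236 ≈ 4.864 mg/L.
Cmax,ss = C₀/(1 − f) ≈ 4.864/0.7940 ≈ 6.126 mg/L.
Steady-state trough Cmin,ss = Cmax,ss·f ≈ 6.126 × 0.2060 ≈ 1.262 mg/L.

1.3 mg/L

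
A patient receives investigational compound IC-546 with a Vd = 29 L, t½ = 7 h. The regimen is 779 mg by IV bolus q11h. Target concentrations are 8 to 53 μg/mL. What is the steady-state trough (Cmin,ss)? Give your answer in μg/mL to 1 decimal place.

13.6 μg/mL

k = ln2/t½ = ln2/7 ≈ 0.099021 h⁻¹; fraction remaining f = e^(−kτ) = e^(−0.099021×11) ≈ 0.3365.
At steady state, accumulation factor R = 1/(1 − e^(−kτ)) ≈ 1.5072.
Each bolus raises the concentration by D/Vd = 779/29 ≈ 26.862 μg/mL.
Cmax,ss = C₀/(1 − f) ≈ 26.862/0.6635 ≈ 40.485 μg/mL.
Steady-state trough Cmin,ss = Cmax,ss·f ≈ 40.485 × 0.3365 ≈ 13.623 μg/mL.
Trough 13.6 μg/mL vs MEC 8 μg/mL: adequate.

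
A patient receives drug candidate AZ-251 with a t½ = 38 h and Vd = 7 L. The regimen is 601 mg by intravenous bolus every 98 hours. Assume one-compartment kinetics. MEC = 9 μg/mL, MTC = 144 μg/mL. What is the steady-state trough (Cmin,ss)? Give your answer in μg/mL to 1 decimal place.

k = ln2/t½ = ln2/38 ≈ 0.018241 h⁻¹; fraction remaining f = e^(−kτ) = e^(−0.018241×98) ≈ 0.1674.
Each bolus raises the concentration by D/Vd = 601/7 ≈ 85.857 μg/mL.
Steady-state trough Cmin,ss = C₀·f/(1−f) ≈ 85.857 × 0.1674/0.8326 ≈ 17.262 μg/mL.
Trough 17.3 μg/mL vs MEC 9 μg/mL: adequate.

17.3 μg/mL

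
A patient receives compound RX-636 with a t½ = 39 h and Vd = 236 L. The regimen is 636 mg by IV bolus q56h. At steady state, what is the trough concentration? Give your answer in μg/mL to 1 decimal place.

k = ln2/t½ = ln2/39 ≈ 0.017773 h⁻¹; fraction remaining f = e^(−kτ) = e^(−0.017773×56) ≈ 0.3696.
At steady state, accumulation factor R = 1/(1 − e^(−kτ)) ≈ 1.5863.
Each bolus raises the concentration by D/Vd = 636/236 ≈ 2.695 μg/mL.
Cmax,ss = C₀/(1 − f) ≈ 2.695/0.6304 ≈ 4.275 μg/mL.
One interval later, Cmin,ss = Cmax,ss·e^(−kτ) ≈ 4.275 × 0.3696 ≈ 1.580 μg/mL.

1.6 μg/mL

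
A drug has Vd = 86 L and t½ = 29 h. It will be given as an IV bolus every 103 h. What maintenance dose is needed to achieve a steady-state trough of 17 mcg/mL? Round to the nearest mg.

τ/t½ = 103/29 ≈ 3.5517, so f = (1/2)^(103/29) ≈ 0.085276.
Cmin,ss = (D/Vd)·f/(1−f), so D = Cmin,ss·Vd·(1−f)/f.
D = 17 × 86 × (1−f)/f ≈ 17 × 86 × 10.72663 ≈ 15682.33 mg.

15682 mg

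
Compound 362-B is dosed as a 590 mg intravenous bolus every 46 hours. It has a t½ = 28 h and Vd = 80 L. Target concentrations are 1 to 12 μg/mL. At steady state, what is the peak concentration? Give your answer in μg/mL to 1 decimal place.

τ/t½ = 46/28 ≈ 1.6429, so fraction remaining f = (1/2)^(46/28) ≈ 0.3202.
Accumulation ratio R = 1/(1 − f) ≈ 1/0.6798 ≈ 1.4710.
Single-dose peak C₀ = D/Vd = 590/80 ≈ 7.375 μg/mL.
Cmax,ss = C₀/(1 − f) ≈ 7.375/0.6798 ≈ 10.849 μg/mL.
Peak 10.8 μg/mL vs MTC 12 μg/mL: below toxic threshold.

10.8 μg/mL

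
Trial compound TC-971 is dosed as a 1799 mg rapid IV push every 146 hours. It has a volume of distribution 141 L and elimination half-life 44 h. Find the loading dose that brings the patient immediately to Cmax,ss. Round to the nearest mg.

f = (1/2)^(146/44) ≈ 0.100260; accumulation ratio R = 1/(1−f) ≈ 1.11143.
Loading dose to hit Cmax,ss on first dose: D_load = D_maint·R ≈ 1799 × 1.11143 ≈ 1999.46 mg.

1999 mg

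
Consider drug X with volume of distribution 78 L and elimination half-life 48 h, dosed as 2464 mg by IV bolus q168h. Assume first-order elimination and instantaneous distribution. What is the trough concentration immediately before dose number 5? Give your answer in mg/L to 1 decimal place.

f = (1/2)^(τ/t½) = (1/2)^(168/48) ≈ 0.0884.
C₀ = D/Vd = 2464/78 ≈ 31.590 mg/L.
Before the 5th dose, 4 doses have been given. Superposition: Cmin = C₀·(f + f² + … + f^4).
≈ 31.590 × (0.0884 + 0.0078 + 0.0007 + 0.0001) ≈ 31.590 × 0.0970 ≈ 3.064 mg/L.

3.1 mg/L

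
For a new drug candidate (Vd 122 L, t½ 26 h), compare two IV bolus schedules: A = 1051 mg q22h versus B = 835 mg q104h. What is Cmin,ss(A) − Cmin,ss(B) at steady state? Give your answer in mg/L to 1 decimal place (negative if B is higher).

Regimen A: f = (1/2)^(22/26) ≈ 0.5563; Cmin,ss = (1051/122)·f/(1−f) ≈ 10.801 mg/L.
Regimen B: f = (1/2)^(104/26) ≈ 0.0625; Cmin,ss = (835/122)·f/(1−f) ≈ 0.456 mg/L.
Difference ≈ 10.801 − 0.456 ≈ 10.345 mg/L.

10.3 mg/L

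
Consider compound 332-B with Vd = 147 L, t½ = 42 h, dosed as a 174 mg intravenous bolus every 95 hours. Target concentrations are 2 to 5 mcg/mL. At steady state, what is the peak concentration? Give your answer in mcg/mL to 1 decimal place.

k = ln2/t½ = ln2/42 ≈ 0.016504 h⁻¹; fraction remaining f = e^(−kτ) = e^(−0.016504×95) ≈ 0.2085.
Accumulation ratio R = 1/(1 − f) ≈ 1/0.7915 ≈ 1.2634.
Each bolus raises the concentration by D/Vd = 174/147 ≈ 1.184 mcg/mL.
Steady-state peak Cmax,ss = C₀·R ≈ 1.184 × 1.2634 ≈ 1.496 mcg/mL.
Peak 1.5 mcg/mL vs MTC 5 mcg/mL: below toxic threshold.

1.5 mcg/mL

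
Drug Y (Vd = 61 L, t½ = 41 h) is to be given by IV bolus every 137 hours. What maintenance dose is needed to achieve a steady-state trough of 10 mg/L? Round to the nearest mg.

5573 mg

τ/t½ = 137/41 ≈ 3.3415, so f = (1/2)^(137/41) ≈ 0.098655.
Cmin,ss = (D/Vd)·f/(1−f), so D = Cmin,ss·Vd·(1−f)/f.
D = 10 × 61 × (1−f)/f ≈ 10 × 61 × 9.13633 ≈ 5573.16 mg.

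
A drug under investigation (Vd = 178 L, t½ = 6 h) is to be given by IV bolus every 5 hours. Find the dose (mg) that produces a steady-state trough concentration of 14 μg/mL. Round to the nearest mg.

1948 mg

τ/t½ = 5/6 ≈ 0.83333, so f = (1/2)^(5/6) ≈ 0.561231.
Cmin,ss = (D/Vd)·f/(1−f), so D = Cmin,ss·Vd·(1−f)/f.
D = 14 × 178 × (1−f)/f ≈ 14 × 178 × 0.78180 ≈ 1948.25 mg.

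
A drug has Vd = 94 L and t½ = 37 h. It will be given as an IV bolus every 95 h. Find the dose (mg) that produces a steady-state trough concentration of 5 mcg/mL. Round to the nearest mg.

τ/t½ = 95/37 ≈ 2.5676, so f = (1/2)^(95/37) ≈ 0.168688.
Cmin,ss = (D/Vd)·f/(1−f), so D = Cmin,ss·Vd·(1−f)/f.
D = 5 × 94 × (1−f)/f ≈ 5 × 94 × 4.92810 ≈ 2316.21 mg.

2316 mg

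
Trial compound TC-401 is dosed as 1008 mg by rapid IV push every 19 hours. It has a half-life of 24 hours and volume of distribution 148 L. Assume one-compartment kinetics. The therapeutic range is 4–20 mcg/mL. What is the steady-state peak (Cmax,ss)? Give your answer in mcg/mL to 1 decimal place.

16.1 mcg/mL

Over one 19-h interval, 19/24 ≈ 0.79167 half-lives elapse, leaving f ≈ 0.5777 of each dose.
At steady state, accumulation factor R = 1/(1 − e^(−kτ)) ≈ 2.3680.
Each bolus raises the concentration by D/Vd = 1008/148 ≈ 6.811 mcg/mL.
Steady-state peak Cmax,ss = C₀·R ≈ 6.811 × 2.3680 ≈ 16.128 mcg/mL.
Peak 16.1 mcg/mL vs MTC 20 mcg/mL: below toxic threshold.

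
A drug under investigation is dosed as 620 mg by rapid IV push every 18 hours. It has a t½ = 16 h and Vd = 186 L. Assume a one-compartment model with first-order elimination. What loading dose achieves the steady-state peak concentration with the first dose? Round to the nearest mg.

f = (1/2)^(18/16) ≈ 0.458502; accumulation ratio R = 1/(1−f) ≈ 1.84673.
Loading dose to hit Cmax,ss on first dose: D_load = D_maint·R ≈ 620 × 1.84673 ≈ 1144.97 mg.

1145 mg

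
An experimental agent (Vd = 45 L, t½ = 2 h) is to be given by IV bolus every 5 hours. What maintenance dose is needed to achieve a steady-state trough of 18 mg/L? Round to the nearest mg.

3772 mg

τ/t½ = 5/2 ≈ 2.5, so f = (1/2)^(5/2) ≈ 0.176777.
Cmin,ss = (D/Vd)·f/(1−f), so D = Cmin,ss·Vd·(1−f)/f.
D = 18 × 45 × (1−f)/f ≈ 18 × 45 × 4.65684 ≈ 3772.04 mg.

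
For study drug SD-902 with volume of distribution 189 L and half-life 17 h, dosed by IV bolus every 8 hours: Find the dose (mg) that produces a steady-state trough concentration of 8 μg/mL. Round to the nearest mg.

τ/t½ = 8/17 ≈ 0.47059, so f = (1/2)^(8/17) ≈ 0.721670.
Cmin,ss = (D/Vd)·f/(1−f), so D = Cmin,ss·Vd·(1−f)/f.
D = 8 × 189 × (1−f)/f ≈ 8 × 189 × 0.38567 ≈ 583.13 mg.

583 mg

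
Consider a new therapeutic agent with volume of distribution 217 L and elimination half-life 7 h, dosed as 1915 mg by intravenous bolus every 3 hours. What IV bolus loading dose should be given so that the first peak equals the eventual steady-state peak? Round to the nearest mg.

f = (1/2)^(3/7) ≈ 0.742997; accumulation ratio R = 1/(1−f) ≈ 3.89101.
Loading dose to hit Cmax,ss on first dose: D_load = D_maint·R ≈ 1915 × 3.89101 ≈ 7451.28 mg.

7451 mg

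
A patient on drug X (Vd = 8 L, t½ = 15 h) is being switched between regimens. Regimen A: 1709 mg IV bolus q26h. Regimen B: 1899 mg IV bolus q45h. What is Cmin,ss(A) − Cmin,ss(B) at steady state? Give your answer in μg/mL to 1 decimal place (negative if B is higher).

58.0 μg/mL

Regimen A: f = (1/2)^(26/15) ≈ 0.3008; Cmin,ss = (1709/8)·f/(1−f) ≈ 91.903 μg/mL.
Regimen B: f = (1/2)^(45/15) ≈ 0.1250; Cmin,ss = (1899/8)·f/(1−f) ≈ 33.911 μg/mL.
Difference ≈ 91.903 − 33.911 ≈ 57.992 μg/mL.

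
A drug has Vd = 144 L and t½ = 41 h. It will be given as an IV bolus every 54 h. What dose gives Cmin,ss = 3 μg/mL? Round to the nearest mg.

τ/t½ = 54/41 ≈ 1.3171, so f = (1/2)^(54/41) ≈ 0.401348.
Cmin,ss = (D/Vd)·f/(1−f), so D = Cmin,ss·Vd·(1−f)/f.
D = 3 × 144 × (1−f)/f ≈ 3 × 144 × 1.49160 ≈ 644.37 mg.

644 mg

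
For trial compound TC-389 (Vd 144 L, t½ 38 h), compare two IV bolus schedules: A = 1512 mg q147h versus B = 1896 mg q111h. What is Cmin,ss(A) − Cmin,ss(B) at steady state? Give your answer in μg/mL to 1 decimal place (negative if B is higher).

-1.2 μg/mL

Regimen A: f = (1/2)^(147/38) ≈ 0.0685; Cmin,ss = (1512/144)·f/(1−f) ≈ 0.772 μg/mL.
Regimen B: f = (1/2)^(111/38) ≈ 0.1320; Cmin,ss = (1896/144)·f/(1−f) ≈ 2.002 μg/mL.
Difference ≈ 0.772 − 2.002 ≈ -1.230 μg/mL.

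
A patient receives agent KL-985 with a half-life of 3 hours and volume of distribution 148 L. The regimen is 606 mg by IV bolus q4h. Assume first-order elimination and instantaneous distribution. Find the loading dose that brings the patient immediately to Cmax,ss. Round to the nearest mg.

1005 mg

f = (1/2)^(4/3) ≈ 0.396850; accumulation ratio R = 1/(1−f) ≈ 1.65796.
Loading dose to hit Cmax,ss on first dose: D_load = D_maint·R ≈ 606 × 1.65796 ≈ 1004.72 mg.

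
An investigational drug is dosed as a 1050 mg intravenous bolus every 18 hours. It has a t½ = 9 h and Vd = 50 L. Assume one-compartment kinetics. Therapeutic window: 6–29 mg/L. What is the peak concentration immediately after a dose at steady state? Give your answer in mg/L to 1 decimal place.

28.0 mg/L

τ = 18 h = 2 half-lives, so f = (1/2)^2 = 0.25.
At steady state, R = 1/(1 − 0.25) = 4/3.
Single-dose peak C₀ = D/Vd = 1050/50 = 21 mg/L.
Steady-state peak Cmax,ss = C₀·R = 21 × 4/3 ≈ 28.000 mg/L.
Peak 28.0 mg/L vs MTC 29 mg/L: below toxic threshold.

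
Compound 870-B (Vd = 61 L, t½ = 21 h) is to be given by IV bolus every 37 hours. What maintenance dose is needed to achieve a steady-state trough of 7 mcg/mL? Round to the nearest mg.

1021 mg

τ/t½ = 37/21 ≈ 1.7619, so f = (1/2)^(37/21) ≈ 0.294859.
Cmin,ss = (D/Vd)·f/(1−f), so D = Cmin,ss·Vd·(1−f)/f.
D = 7 × 61 × (1−f)/f ≈ 7 × 61 × 2.39145 ≈ 1021.15 mg.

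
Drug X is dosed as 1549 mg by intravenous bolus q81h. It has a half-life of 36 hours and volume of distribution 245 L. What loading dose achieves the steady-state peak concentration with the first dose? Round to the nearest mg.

1961 mg

f = (1/2)^(81/36) ≈ 0.210224; accumulation ratio R = 1/(1−f) ≈ 1.26618.
Loading dose to hit Cmax,ss on first dose: D_load = D_maint·R ≈ 1549 × 1.26618 ≈ 1961.31 mg.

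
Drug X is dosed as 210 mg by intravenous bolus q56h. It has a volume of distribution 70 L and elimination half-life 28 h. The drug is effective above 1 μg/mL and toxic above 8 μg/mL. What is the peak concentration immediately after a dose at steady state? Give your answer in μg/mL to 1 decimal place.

The dosing interval is 2 half-lives, so f = 2^(−2) = 0.25.
Accumulation ratio R = 1/(1 − f) = 1/0.75 = 4/3.
Single-dose peak C₀ = D/Vd = 210/70 = 3 μg/mL.
Steady-state peak Cmax,ss = C₀·R = 3 × 4/3 ≈ 4.000 μg/mL.
Peak 4.0 μg/mL vs MTC 8 μg/mL: below toxic threshold.

4.0 μg/mL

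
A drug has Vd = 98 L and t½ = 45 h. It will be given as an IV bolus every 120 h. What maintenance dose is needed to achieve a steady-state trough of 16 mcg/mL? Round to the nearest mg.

8388 mg

τ/t½ = 120/45 ≈ 2.6667, so f = (1/2)^(120/45) ≈ 0.157490.
Cmin,ss = (D/Vd)·f/(1−f), so D = Cmin,ss·Vd·(1−f)/f.
D = 16 × 98 × (1−f)/f ≈ 16 × 98 × 5.34961 ≈ 8388.19 mg.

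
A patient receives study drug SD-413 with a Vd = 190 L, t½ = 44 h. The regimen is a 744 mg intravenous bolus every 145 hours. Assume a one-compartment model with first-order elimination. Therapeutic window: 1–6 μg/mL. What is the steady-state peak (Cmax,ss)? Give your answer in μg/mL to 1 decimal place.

4.4 μg/mL

τ/t½ = 145/44 ≈ 3.2955, so fraction remaining f = (1/2)^(145/44) ≈ 0.1019.
Accumulation ratio R = 1/(1 − f) ≈ 1/0.8981 ≈ 1.1135.
Each bolus raises the concentration by D/Vd = 744/190 ≈ 3.916 μg/mL.
Steady-state peak Cmax,ss = C₀·R ≈ 3.916 × 1.1135 ≈ 4.360 μg/mL.
Peak 4.4 μg/mL vs MTC 6 μg/mL: below toxic threshold.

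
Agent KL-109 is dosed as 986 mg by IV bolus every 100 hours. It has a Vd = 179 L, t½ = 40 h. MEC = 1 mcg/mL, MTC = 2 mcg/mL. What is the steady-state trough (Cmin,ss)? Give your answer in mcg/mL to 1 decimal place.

1.2 mcg/mL

Over one 100-h interval, 100/40 ≈ 2.5 half-lives elapse, leaving f ≈ 0.1768 of each dose.
Single-dose peak C₀ = D/Vd = 986/179 ≈ 5.508 mcg/mL.
Steady-state trough Cmin,ss = C₀·f/(1−f) ≈ 5.508 × 0.1768/0.8232 ≈ 1.183 mcg/mL.
Trough 1.2 mcg/mL vs MEC 1 mcg/mL: adequate.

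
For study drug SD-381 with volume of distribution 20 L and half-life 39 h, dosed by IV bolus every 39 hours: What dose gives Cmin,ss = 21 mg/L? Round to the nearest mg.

τ/t½ = 39/39 ≈ 1, so f = (1/2)^(39/39) ≈ 0.500000.
Cmin,ss = (D/Vd)·f/(1−f), so D = Cmin,ss·Vd·(1−f)/f.
D = 21 × 20 × (1−f)/f ≈ 21 × 20 × 1.00000 ≈ 420.00 mg.

420 mg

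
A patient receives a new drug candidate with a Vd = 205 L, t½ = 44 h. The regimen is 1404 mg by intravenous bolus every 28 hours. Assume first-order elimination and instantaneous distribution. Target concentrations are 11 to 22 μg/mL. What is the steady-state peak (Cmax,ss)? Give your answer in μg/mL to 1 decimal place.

τ/t½ = 28/44 ≈ 0.63636, so fraction remaining f = (1/2)^(28/44) ≈ 0.6433.
At steady state, accumulation factor R = 1/(1 − e^(−kτ)) ≈ 2.8035.
Each bolus raises the concentration by D/Vd = 1404/205 ≈ 6.849 μg/mL.
Steady-state peak Cmax,ss = C₀·R ≈ 6.849 × 2.8035 ≈ 19.201 μg/mL.
Peak 19.2 μg/mL vs MTC 22 μg/mL: below toxic threshold.

19.2 μg/mL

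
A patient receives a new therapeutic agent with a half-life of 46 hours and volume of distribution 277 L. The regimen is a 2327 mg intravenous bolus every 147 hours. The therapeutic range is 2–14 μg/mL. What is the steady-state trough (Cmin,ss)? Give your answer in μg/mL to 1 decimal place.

τ/t½ = 147/46 ≈ 3.1957, so fraction remaining f = (1/2)^(147/46) ≈ 0.1091.
At steady state, accumulation factor R = 1/(1 − e^(−kτ)) ≈ 1.1225.
Each bolus raises the concentration by D/Vd = 2327/277 ≈ 8.401 μg/mL.
Steady-state peak Cmax,ss = C₀·R ≈ 8.401 × 1.1225 ≈ 9.430 μg/mL.
One interval later, Cmin,ss = Cmax,ss·e^(−kτ) ≈ 9.430 × 0.1091 ≈ 1.029 μg/mL.
Trough 1.0 μg/mL vs MEC 2 μg/mL: subtherapeutic.

1.0 μg/mL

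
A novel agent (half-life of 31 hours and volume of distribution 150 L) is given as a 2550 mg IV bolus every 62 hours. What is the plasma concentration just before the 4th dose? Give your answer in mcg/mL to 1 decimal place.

5.6 mcg/mL

f = (1/2)^(τ/t½) = (1/2)^(62/31) ≈ 0.2500.
C₀ = D/Vd = 2550/150 ≈ 17.000 mcg/mL.
Before the 4th dose, 3 doses have been given. Superposition: Cmin = C₀·(f + f² + … + f^3).
≈ 17.000 × (0.2500 + 0.0625 + 0.0156) ≈ 17.000 × 0.3281 ≈ 5.578 mcg/mL.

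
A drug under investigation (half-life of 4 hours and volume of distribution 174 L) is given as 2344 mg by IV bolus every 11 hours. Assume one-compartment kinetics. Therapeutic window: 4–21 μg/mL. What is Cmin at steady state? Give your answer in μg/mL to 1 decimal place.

2.4 μg/mL

τ/t½ = 11/4 ≈ 2.75, so fraction remaining f = (1/2)^(11/4) ≈ 0.1487.
Single-dose peak C₀ = D/Vd = 2344/174 ≈ 13.471 μg/mL.
Steady-state trough Cmin,ss = C₀·f/(1−f) ≈ 13.471 × 0.1487/0.8513 ≈ 2.353 μg/mL.
Trough 2.4 μg/mL vs MEC 4 μg/mL: subtherapeutic.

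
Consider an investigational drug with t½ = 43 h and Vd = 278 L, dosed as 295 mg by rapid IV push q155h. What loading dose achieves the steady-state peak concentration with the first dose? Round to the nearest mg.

321 mg

f = (1/2)^(155/43) ≈ 0.082204; accumulation ratio R = 1/(1−f) ≈ 1.08957.
Loading dose to hit Cmax,ss on first dose: D_load = D_maint·R ≈ 295 × 1.08957 ≈ 321.42 mg.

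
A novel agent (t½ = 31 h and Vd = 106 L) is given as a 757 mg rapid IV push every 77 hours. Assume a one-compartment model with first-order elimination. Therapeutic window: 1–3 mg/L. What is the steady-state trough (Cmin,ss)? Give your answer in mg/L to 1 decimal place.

1.6 mg/L

τ/t½ = 77/31 ≈ 2.4839, so fraction remaining f = (1/2)^(77/31) ≈ 0.1788.
Accumulation ratio R = 1/(1 − f) ≈ 1/0.8212 ≈ 1.2177.
Each bolus raises the concentration by D/Vd = 757/106 ≈ 7.142 mg/L.
Cmax,ss = C₀/(1 − f) ≈ 7.142/0.8212 ≈ 8.697 mg/L.
Steady-state trough Cmin,ss = Cmax,ss·f ≈ 8.697 × 0.1788 ≈ 1.555 mg/L.
Trough 1.6 mg/L vs MEC 1 mg/L: adequate.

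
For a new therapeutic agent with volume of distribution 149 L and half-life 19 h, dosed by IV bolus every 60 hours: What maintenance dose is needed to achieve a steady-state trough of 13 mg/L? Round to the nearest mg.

τ/t½ = 60/19 ≈ 3.1579, so f = (1/2)^(60/19) ≈ 0.112042.
Cmin,ss = (D/Vd)·f/(1−f), so D = Cmin,ss·Vd·(1−f)/f.
D = 13 × 149 × (1−f)/f ≈ 13 × 149 × 7.92522 ≈ 15351.15 mg.

15351 mg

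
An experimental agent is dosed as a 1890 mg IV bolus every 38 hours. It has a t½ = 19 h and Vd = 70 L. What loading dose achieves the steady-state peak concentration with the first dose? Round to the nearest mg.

2520 mg

f = (1/2)^(38/19) ≈ 0.250000; accumulation ratio R = 1/(1−f) ≈ 1.33333.
Loading dose to hit Cmax,ss on first dose: D_load = D_maint·R ≈ 1890 × 1.33333 ≈ 2519.99 mg.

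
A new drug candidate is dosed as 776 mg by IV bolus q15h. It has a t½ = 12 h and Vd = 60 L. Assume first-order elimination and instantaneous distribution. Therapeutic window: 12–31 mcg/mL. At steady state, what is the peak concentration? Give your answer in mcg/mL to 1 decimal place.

k = ln2/t½ = ln2/12 ≈ 0.057762 h⁻¹; fraction remaining f = e^(−kτ) = e^(−0.057762×15) ≈ 0.4204.
Accumulation ratio R = 1/(1 − f) ≈ 1/0.5796 ≈ 1.7253.
Each bolus raises the concentration by D/Vd = 776/60 ≈ 12.933 mcg/mL.
Steady-state peak Cmax,ss = C₀·R ≈ 12.933 × 1.7253 ≈ 22.313 mcg/mL.
Peak 22.3 mcg/mL vs MTC 31 mcg/mL: below toxic threshold.

22.3 mcg/mL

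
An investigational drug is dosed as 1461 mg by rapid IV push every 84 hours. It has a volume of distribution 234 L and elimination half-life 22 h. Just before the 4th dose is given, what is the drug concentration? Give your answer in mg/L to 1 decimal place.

f = (1/2)^(τ/t½) = (1/2)^(84/22) ≈ 0.0709.
C₀ = D/Vd = 1461/234 ≈ 6.244 mg/L.
Before the 4th dose, 3 doses have been given. Superposition: Cmin = C₀·(f + f² + … + f^3).
≈ 6.244 × (0.0709 + 0.0050 + 0.0004) ≈ 6.244 × 0.0763 ≈ 0.476 mg/L.

0.5 mg/L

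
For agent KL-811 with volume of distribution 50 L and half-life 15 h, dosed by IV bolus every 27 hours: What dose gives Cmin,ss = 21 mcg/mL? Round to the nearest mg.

τ/t½ = 27/15 ≈ 1.8, so f = (1/2)^(27/15) ≈ 0.287175.
Cmin,ss = (D/Vd)·f/(1−f), so D = Cmin,ss·Vd·(1−f)/f.
D = 21 × 50 × (1−f)/f ≈ 21 × 50 × 2.48220 ≈ 2606.31 mg.

2606 mg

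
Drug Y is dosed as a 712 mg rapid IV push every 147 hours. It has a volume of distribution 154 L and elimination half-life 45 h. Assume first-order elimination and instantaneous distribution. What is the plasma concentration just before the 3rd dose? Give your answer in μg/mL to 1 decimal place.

f = (1/2)^(τ/t½) = (1/2)^(147/45) ≈ 0.1039.
C₀ = D/Vd = 712/154 ≈ 4.623 μg/mL.
Before the 3rd dose, 2 doses have been given. Superposition: Cmin = C₀·(f + f²).
≈ 4.623 × (0.1039 + 0.0108) ≈ 4.623 × 0.1147 ≈ 0.530 μg/mL.

0.5 μg/mL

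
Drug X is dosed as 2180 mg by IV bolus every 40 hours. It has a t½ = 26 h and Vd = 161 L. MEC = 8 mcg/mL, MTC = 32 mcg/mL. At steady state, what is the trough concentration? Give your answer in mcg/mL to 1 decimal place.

τ/t½ = 40/26 ≈ 1.5385, so fraction remaining f = (1/2)^(40/26) ≈ 0.3443.
At steady state, accumulation factor R = 1/(1 − e^(−kτ)) ≈ 1.5251.
Each bolus raises the concentration by D/Vd = 2180/161 ≈ 13.540 mcg/mL.
Cmax,ss = C₀/(1 − f) ≈ 13.540/0.6557 ≈ 20.650 mcg/mL.
One interval later, Cmin,ss = Cmax,ss·e^(−kτ) ≈ 20.650 × 0.3443 ≈ 7.110 mcg/mL.
Trough 7.1 mcg/mL vs MEC 8 mcg/mL: subtherapeutic.

7.1 mcg/mL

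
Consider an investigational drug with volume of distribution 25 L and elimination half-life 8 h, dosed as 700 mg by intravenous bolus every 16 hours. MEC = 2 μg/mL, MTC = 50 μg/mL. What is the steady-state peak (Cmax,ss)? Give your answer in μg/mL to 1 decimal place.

37.3 μg/mL

τ = 16 h = 2 half-lives, so f = (1/2)^2 = 0.25.
At steady state, R = 1/(1 − 0.25) = 4/3.
Single-dose peak C₀ = D/Vd = 700/25 = 28 μg/mL.
Steady-state peak Cmax,ss = C₀·R = 28 × 4/3 ≈ 37.333 μg/mL.
Peak 37.3 μg/mL vs MTC 50 μg/mL: below toxic threshold.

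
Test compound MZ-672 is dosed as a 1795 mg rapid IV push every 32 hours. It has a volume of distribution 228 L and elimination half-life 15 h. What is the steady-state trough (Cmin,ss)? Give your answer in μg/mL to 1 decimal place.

τ/t½ = 32/15 ≈ 2.1333, so fraction remaining f = (1/2)^(32/15) ≈ 0.2279.
Single-dose peak C₀ = D/Vd = 1795/228 ≈ 7.873 μg/mL.
Steady-state trough Cmin,ss = C₀·f/(1−f) ≈ 7.873 × 0.2279/0.7721 ≈ 2.324 μg/mL.

2.3 μg/mL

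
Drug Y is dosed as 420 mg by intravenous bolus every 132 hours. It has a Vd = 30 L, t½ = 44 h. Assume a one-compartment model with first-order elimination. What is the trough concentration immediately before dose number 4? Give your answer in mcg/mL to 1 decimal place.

2.0 mcg/mL

f = (1/2)^(τ/t½) = (1/2)^(132/44) ≈ 0.1250.
C₀ = D/Vd = 420/30 ≈ 14.000 mcg/mL.
Before the 4th dose, 3 doses have been given. Superposition: Cmin = C₀·(f + f² + … + f^3).
≈ 14.000 × (0.1250 + 0.0156 + 0.0020) ≈ 14.000 × 0.1426 ≈ 1.996 mcg/mL.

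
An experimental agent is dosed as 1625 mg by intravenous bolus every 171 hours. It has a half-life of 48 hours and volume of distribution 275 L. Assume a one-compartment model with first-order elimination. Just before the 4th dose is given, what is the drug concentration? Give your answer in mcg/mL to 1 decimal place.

f = (1/2)^(τ/t½) = (1/2)^(171/48) ≈ 0.0846.
C₀ = D/Vd = 1625/275 ≈ 5.909 mcg/mL.
Before the 4th dose, 3 doses have been given. Superposition: Cmin = C₀·(f + f² + … + f^3).
≈ 5.909 × (0.0846 + 0.0072 + 0.0006) ≈ 5.909 × 0.0924 ≈ 0.546 mcg/mL.

0.5 mcg/mL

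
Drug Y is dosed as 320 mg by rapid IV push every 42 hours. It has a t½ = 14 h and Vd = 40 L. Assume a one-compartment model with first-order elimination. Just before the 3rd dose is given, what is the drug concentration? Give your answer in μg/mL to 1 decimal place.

f = (1/2)^(τ/t½) = (1/2)^(42/14) ≈ 0.1250.
C₀ = D/Vd = 320/40 ≈ 8.000 μg/mL.
Before the 3rd dose, 2 doses have been given. Superposition: Cmin = C₀·(f + f²).
≈ 8.000 × (0.1250 + 0.0156) ≈ 8.000 × 0.1406 ≈ 1.125 μg/mL.

1.1 μg/mL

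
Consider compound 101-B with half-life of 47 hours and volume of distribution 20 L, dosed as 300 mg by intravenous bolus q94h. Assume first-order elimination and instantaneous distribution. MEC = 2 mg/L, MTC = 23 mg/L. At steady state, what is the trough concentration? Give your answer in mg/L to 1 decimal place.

5.0 mg/L

The dosing interval is 2 half-lives, so f = 2^(−2) = 0.25.
Accumulation ratio R = 1/(1 − f) = 1/0.75 = 4/3.
Single-dose peak C₀ = D/Vd = 300/20 = 15 mg/L.
Steady-state peak Cmax,ss = C₀·R = 15 × 4/3 ≈ 20.000 mg/L.
Steady-state trough Cmin,ss = Cmax,ss·f ≈ 20.000 × 0.25 ≈ 5.000 mg/L.
Trough 5.0 mg/L vs MEC 2 mg/L: adequate.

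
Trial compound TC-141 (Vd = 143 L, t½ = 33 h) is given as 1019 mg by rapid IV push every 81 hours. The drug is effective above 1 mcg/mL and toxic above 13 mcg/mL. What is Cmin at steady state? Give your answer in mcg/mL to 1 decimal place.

1.6 mcg/mL

Over one 81-h interval, 81/33 ≈ 2.4545 half-lives elapse, leaving f ≈ 0.1824 of each dose.
Accumulation ratio R = 1/(1 − f) ≈ 1/0.8176 ≈ 1.2231.
Single-dose peak C₀ = D/Vd = 1019/143 ≈ 7.126 mcg/mL.
Cmax,ss = C₀/(1 − f) ≈ 7.126/0.8176 ≈ 8.716 mcg/mL.
One interval later, Cmin,ss = Cmax,ss·e^(−kτ) ≈ 8.716 × 0.1824 ≈ 1.590 mcg/mL.
Trough 1.6 mcg/mL vs MEC 1 mcg/mL: adequate.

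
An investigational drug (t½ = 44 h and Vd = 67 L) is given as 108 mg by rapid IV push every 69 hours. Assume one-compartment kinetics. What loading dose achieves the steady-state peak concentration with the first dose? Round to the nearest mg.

163 mg

f = (1/2)^(69/44) ≈ 0.337233; accumulation ratio R = 1/(1−f) ≈ 1.50883.
Loading dose to hit Cmax,ss on first dose: D_load = D_maint·R ≈ 108 × 1.50883 ≈ 162.95 mg.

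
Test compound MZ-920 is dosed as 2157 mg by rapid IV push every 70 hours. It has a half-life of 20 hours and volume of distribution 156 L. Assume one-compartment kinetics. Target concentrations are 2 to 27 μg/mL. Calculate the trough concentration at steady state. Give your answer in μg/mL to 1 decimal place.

1.3 μg/mL

Over one 70-h interval, 70/20 ≈ 3.5 half-lives elapse, leaving f ≈ 0.0884 of each dose.
At steady state, accumulation factor R = 1/(1 − e^(−kτ)) ≈ 1.0970.
Each bolus raises the concentration by D/Vd = 2157/156 ≈ 13.827 μg/mL.
Cmax,ss = C₀/(1 − f) ≈ 13.827/0.9116 ≈ 15.168 μg/mL.
One interval later, Cmin,ss = Cmax,ss·e^(−kτ) ≈ 15.168 × 0.0884 ≈ 1.341 μg/mL.
Trough 1.3 μg/mL vs MEC 2 μg/mL: subtherapeutic.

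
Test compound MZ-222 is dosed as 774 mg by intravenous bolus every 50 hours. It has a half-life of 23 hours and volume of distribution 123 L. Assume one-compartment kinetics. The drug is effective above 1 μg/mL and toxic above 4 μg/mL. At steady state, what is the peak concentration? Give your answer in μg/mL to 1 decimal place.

8.1 μg/mL

Over one 50-h interval, 50/23 ≈ 2.1739 half-lives elapse, leaving f ≈ 0.2216 of each dose.
Accumulation ratio R = 1/(1 − f) ≈ 1/0.7784 ≈ 1.2847.
Each bolus raises the concentration by D/Vd = 774/123 ≈ 6.293 μg/mL.
Steady-state peak Cmax,ss = C₀·R ≈ 6.293 × 1.2847 ≈ 8.085 μg/mL.
Peak 8.1 μg/mL vs MTC 4 μg/mL: exceeds toxic threshold.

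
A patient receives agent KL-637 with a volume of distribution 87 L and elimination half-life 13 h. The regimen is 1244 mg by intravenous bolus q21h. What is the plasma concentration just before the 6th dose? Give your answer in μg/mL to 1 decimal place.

f = (1/2)^(τ/t½) = (1/2)^(21/13) ≈ 0.3264.
C₀ = D/Vd = 1244/87 ≈ 14.299 μg/mL.
Before the 6th dose, 5 doses have been given. Superposition: Cmin = C₀·(f + f² + … + f^5).
≈ 14.299 × (0.3264 + 0.1065 + 0.0348 + 0.0114 + 0.0037) ≈ 14.299 × 0.4828 ≈ 6.904 μg/mL.

6.9 μg/mL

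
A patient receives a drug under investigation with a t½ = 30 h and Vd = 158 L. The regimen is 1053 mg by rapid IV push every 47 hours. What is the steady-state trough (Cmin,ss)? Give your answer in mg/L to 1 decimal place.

τ/t½ = 47/30 ≈ 1.5667, so fraction remaining f = (1/2)^(47/30) ≈ 0.3376.
Accumulation ratio R = 1/(1 − f) ≈ 1/0.6624 ≈ 1.5097.
Each bolus raises the concentration by D/Vd = 1053/158 ≈ 6.665 mg/L.
Steady-state peak Cmax,ss = C₀·R ≈ 6.665 × 1.5097 ≈ 10.062 mg/L.
One interval later, Cmin,ss = Cmax,ss·e^(−kτ) ≈ 10.062 × 0.3376 ≈ 3.397 mg/L.

3.4 mg/L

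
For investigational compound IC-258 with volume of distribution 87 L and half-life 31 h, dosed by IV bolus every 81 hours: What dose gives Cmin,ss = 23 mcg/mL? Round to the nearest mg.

10240 mg

τ/t½ = 81/31 ≈ 2.6129, so f = (1/2)^(81/31) ≈ 0.163470.
Cmin,ss = (D/Vd)·f/(1−f), so D = Cmin,ss·Vd·(1−f)/f.
D = 23 × 87 × (1−f)/f ≈ 23 × 87 × 5.11733 ≈ 10239.78 mg.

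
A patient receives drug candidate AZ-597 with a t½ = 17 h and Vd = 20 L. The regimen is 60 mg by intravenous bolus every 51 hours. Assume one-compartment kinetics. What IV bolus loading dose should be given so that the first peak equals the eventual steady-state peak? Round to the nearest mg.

f = (1/2)^(51/17) ≈ 0.125000; accumulation ratio R = 1/(1−f) ≈ 1.14286.
Loading dose to hit Cmax,ss on first dose: D_load = D_maint·R ≈ 60 × 1.14286 ≈ 68.57 mg.

69 mg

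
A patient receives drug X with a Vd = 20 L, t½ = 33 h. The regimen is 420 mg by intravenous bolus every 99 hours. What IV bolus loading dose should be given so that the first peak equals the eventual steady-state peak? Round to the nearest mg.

f = (1/2)^(99/33) ≈ 0.125000; accumulation ratio R = 1/(1−f) ≈ 1.14286.
Loading dose to hit Cmax,ss on first dose: D_load = D_maint·R ≈ 420 × 1.14286 ≈ 480.00 mg.

480 mg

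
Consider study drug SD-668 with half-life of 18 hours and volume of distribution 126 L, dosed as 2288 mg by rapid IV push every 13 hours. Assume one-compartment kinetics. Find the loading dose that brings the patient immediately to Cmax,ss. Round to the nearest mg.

5810 mg

f = (1/2)^(13/18) ≈ 0.606163; accumulation ratio R = 1/(1−f) ≈ 2.53912.
Loading dose to hit Cmax,ss on first dose: D_load = D_maint·R ≈ 2288 × 2.53912 ≈ 5809.51 mg.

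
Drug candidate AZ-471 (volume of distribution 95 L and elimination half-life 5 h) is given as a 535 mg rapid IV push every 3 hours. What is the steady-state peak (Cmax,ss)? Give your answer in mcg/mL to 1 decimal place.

τ/t½ = 3/5 ≈ 0.6, so fraction remaining f = (1/2)^(3/5) ≈ 0.6598.
Accumulation ratio R = 1/(1 − f) ≈ 1/0.3402 ≈ 2.9394.
Each bolus raises the concentration by D/Vd = 535/95 ≈ 5.632 mcg/mL.
Steady-state peak Cmax,ss = C₀·R ≈ 5.632 × 2.9394 ≈ 16.555 mcg/mL.

16.6 mcg/mL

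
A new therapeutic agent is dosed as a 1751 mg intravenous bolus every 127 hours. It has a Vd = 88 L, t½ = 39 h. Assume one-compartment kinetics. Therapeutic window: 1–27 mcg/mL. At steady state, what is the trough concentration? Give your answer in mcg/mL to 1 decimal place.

τ/t½ = 127/39 ≈ 3.2564, so fraction remaining f = (1/2)^(127/39) ≈ 0.1046.
Accumulation ratio R = 1/(1 − f) ≈ 1/0.8954 ≈ 1.1168.
Each bolus raises the concentration by D/Vd = 1751/88 ≈ 19.898 mcg/mL.
Cmax,ss = C₀/(1 − f) ≈ 19.898/0.8954 ≈ 22.222 mcg/mL.
Steady-state trough Cmin,ss = Cmax,ss·f ≈ 22.222 × 0.1046 ≈ 2.324 mcg/mL.
Trough 2.3 mcg/mL vs MEC 1 mcg/mL: adequate.

2.3 mcg/mL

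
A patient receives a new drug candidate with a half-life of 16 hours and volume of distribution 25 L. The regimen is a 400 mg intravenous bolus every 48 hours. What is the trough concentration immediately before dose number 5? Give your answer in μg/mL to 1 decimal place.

f = (1/2)^(τ/t½) = (1/2)^(48/16) ≈ 0.1250.
C₀ = D/Vd = 400/25 ≈ 16.000 μg/mL.
Before the 5th dose, 4 doses have been given. Superposition: Cmin = C₀·(f + f² + … + f^4).
≈ 16.000 × (0.1250 + 0.0156 + 0.0020 + 0.0002) ≈ 16.000 × 0.1428 ≈ 2.285 μg/mL.

2.3 μg/mL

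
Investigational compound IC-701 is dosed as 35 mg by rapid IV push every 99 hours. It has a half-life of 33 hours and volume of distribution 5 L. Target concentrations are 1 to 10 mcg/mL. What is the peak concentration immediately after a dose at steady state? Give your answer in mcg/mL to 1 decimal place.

The dosing interval is 3 half-lives, so f = 2^(−3) = 0.125.
At steady state, R = 1/(1 − 0.125) = 8/7.
Single-dose peak C₀ = D/Vd = 35/5 = 7 mcg/mL.
Steady-state peak Cmax,ss = C₀·R = 7 × 8/7 ≈ 8.000 mcg/mL.
Peak 8.0 mcg/mL vs MTC 10 mcg/mL: below toxic threshold.

8.0 mcg/mL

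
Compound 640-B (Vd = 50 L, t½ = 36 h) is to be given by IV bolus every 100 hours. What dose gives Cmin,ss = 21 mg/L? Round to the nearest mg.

τ/t½ = 100/36 ≈ 2.7778, so f = (1/2)^(100/36) ≈ 0.145816.
Cmin,ss = (D/Vd)·f/(1−f), so D = Cmin,ss·Vd·(1−f)/f.
D = 21 × 50 × (1−f)/f ≈ 21 × 50 × 5.85796 ≈ 6150.86 mg.

6151 mg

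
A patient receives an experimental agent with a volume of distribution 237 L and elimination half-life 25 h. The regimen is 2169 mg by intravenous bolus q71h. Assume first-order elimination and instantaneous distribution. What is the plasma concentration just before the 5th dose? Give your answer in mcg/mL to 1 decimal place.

f = (1/2)^(τ/t½) = (1/2)^(71/25) ≈ 0.1397.
C₀ = D/Vd = 2169/237 ≈ 9.152 mcg/mL.
Before the 5th dose, 4 doses have been given. Superposition: Cmin = C₀·(f + f² + … + f^4).
≈ 9.152 × (0.1397 + 0.0195 + 0.0027 + 0.0004) ≈ 9.152 × 0.1623 ≈ 1.485 mcg/mL.

1.5 mcg/mL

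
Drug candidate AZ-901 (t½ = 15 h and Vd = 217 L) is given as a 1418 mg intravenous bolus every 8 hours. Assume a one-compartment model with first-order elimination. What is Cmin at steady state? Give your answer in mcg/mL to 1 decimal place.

14.6 mcg/mL

τ/t½ = 8/15 ≈ 0.53333, so fraction remaining f = (1/2)^(8/15) ≈ 0.6910.
Accumulation ratio R = 1/(1 − f) ≈ 1/0.3090 ≈ 3.2362.
Single-dose peak C₀ = D/Vd = 1418/217 ≈ 6.535 mcg/mL.
Steady-state peak Cmax,ss = C₀·R ≈ 6.535 × 3.2362 ≈ 21.149 mcg/mL.
Steady-state trough Cmin,ss = Cmax,ss·f ≈ 21.149 × 0.6910 ≈ 14.614 mcg/mL.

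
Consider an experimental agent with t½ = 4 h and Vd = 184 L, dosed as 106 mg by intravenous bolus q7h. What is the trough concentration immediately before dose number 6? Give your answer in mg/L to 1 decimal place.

f = (1/2)^(τ/t½) = (1/2)^(7/4) ≈ 0.2973.
C₀ = D/Vd = 106/184 ≈ 0.576 mg/L.
Before the 6th dose, 5 doses have been given. Superposition: Cmin = C₀·(f + f² + … + f^5).
≈ 0.576 × (0.2973 + 0.0884 + 0.0263 + 0.0078 + 0.0023) ≈ 0.576 × 0.4221 ≈ 0.243 mg/L.

0.2 mg/L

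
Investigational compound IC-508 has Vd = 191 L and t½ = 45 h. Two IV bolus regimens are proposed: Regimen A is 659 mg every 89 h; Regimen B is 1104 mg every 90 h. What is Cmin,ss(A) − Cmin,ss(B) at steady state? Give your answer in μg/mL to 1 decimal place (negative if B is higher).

Regimen A: f = (1/2)^(89/45) ≈ 0.2539; Cmin,ss = (659/191)·f/(1−f) ≈ 1.174 μg/mL.
Regimen B: f = (1/2)^(90/45) ≈ 0.2500; Cmin,ss = (1104/191)·f/(1−f) ≈ 1.927 μg/mL.
Difference ≈ 1.174 − 1.927 ≈ -0.753 μg/mL.

-0.8 μg/mL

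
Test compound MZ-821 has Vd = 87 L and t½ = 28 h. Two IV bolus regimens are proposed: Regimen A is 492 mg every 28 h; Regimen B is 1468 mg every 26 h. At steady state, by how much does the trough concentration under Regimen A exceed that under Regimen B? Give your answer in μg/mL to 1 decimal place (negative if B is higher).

Regimen A: f = (1/2)^(28/28) ≈ 0.5000; Cmin,ss = (492/87)·f/(1−f) ≈ 5.655 μg/mL.
Regimen B: f = (1/2)^(26/28) ≈ 0.5254; Cmin,ss = (1468/87)·f/(1−f) ≈ 18.680 μg/mL.
Difference ≈ 5.655 − 18.680 ≈ -13.025 μg/mL.

-13.0 μg/mL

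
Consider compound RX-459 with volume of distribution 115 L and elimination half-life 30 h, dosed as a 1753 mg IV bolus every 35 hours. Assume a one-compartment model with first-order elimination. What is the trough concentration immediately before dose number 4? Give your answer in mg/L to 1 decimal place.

f = (1/2)^(τ/t½) = (1/2)^(35/30) ≈ 0.4454.
C₀ = D/Vd = 1753/115 ≈ 15.243 mg/L.
Before the 4th dose, 3 doses have been given. Superposition: Cmin = C₀·(f + f² + … + f^3).
≈ 15.243 × (0.4454 + 0.1984 + 0.0884) ≈ 15.243 × 0.7322 ≈ 11.161 mg/L.

11.2 mg/L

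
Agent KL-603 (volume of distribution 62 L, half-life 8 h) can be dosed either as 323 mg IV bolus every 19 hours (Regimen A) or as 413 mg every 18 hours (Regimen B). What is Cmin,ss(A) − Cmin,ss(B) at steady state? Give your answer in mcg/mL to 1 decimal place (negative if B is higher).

Regimen A: f = (1/2)^(19/8) ≈ 0.1928; Cmin,ss = (323/62)·f/(1−f) ≈ 1.244 mcg/mL.
Regimen B: f = (1/2)^(18/8) ≈ 0.2102; Cmin,ss = (413/62)·f/(1−f) ≈ 1.773 mcg/mL.
Difference ≈ 1.244 − 1.773 ≈ -0.529 mcg/mL.

-0.5 mcg/mL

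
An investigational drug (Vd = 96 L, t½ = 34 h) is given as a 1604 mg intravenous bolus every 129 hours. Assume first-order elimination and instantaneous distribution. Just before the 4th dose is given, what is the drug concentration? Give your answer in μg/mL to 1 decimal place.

1.3 μg/mL

f = (1/2)^(τ/t½) = (1/2)^(129/34) ≈ 0.0721.
C₀ = D/Vd = 1604/96 ≈ 16.708 μg/mL.
Before the 4th dose, 3 doses have been given. Superposition: Cmin = C₀·(f + f² + … + f^3).
≈ 16.708 × (0.0721 + 0.0052 + 0.0004) ≈ 16.708 × 0.0777 ≈ 1.298 μg/mL.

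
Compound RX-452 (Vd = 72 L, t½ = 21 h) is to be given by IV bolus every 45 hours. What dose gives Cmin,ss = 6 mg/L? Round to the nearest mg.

1476 mg

τ/t½ = 45/21 ≈ 2.1429, so f = (1/2)^(45/21) ≈ 0.226431.
Cmin,ss = (D/Vd)·f/(1−f), so D = Cmin,ss·Vd·(1−f)/f.
D = 6 × 72 × (1−f)/f ≈ 6 × 72 × 3.41636 ≈ 1475.87 mg.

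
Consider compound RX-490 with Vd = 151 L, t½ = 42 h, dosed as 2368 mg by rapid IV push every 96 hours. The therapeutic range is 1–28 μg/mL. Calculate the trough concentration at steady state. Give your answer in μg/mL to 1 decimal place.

Over one 96-h interval, 96/42 ≈ 2.2857 half-lives elapse, leaving f ≈ 0.2051 of each dose.
Each bolus raises the concentration by D/Vd = 2368/151 ≈ 15.682 μg/mL.
Steady-state trough Cmin,ss = C₀·f/(1−f) ≈ 15.682 × 0.2051/0.7949 ≈ 4.046 μg/mL.
Trough 4.0 μg/mL vs MEC 1 μg/mL: adequate.

4.0 μg/mL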